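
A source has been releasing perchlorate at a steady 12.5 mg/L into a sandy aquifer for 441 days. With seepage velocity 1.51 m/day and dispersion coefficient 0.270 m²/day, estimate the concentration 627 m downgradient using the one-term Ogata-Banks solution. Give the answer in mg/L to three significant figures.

12.4 mg/L

For a continuous step input, C/C₀ ≈ ½·erfc((x−vt)/(2√(Dt))).
vt = 1.51 × 441 = 665.91 m and 2√(Dt) = 2√(0.270 × 441) = 21.82 m.
Argument (x−vt)/(2√(Dt)) = (627 − 665.91)/21.82 = -1.783; ½·erfc(-1.783) = 0.9942.
C = 12.5 × 0.9942 = 12.4 mg/L.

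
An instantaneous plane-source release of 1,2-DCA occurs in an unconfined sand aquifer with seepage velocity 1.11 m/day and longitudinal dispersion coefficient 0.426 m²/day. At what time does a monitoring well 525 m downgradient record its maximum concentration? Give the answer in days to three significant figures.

473 days

For the 1D instantaneous-source solution, setting ∂C/∂t = 0 at fixed x gives v²t² + 2Dt − x² = 0, so t = (√(D² + v²x²) − D)/v².
√(D² + v²x²) = √(0.426² + 1.11² × 525²) = 582.8; v² = 1.2321.
t = (582.8 − 0.426)/1.2321 = 473 days (vs. the pure-advection estimate x/v = 473 d).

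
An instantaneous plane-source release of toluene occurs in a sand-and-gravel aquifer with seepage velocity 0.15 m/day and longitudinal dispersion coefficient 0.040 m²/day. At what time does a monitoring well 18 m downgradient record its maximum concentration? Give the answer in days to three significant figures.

For the 1D instantaneous-source solution, setting ∂C/∂t = 0 at fixed x gives v²t² + 2Dt − x² = 0, so t = (√(D² + v²x²) − D)/v².
√(D² + v²x²) = √(0.040² + 0.15² × 18²) = 2.700; v² = 0.0225.
t = (2.700 − 0.040)/0.0225 = 118 days (vs. the pure-advection estimate x/v = 120 d).

118 days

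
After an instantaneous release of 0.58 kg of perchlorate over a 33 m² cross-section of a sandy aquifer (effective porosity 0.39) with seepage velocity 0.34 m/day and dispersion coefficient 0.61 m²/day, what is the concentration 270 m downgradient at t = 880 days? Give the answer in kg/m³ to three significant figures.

0.000369 kg/m³

For an instantaneous plane source, C(x,t) = M/(n_e·A·√(4πDt)) · exp(−(x−vt)²/(4Dt)), with n_e·A the pore (flow) area.
Plume center vt = 0.34 × 880 = 299.2 m, so the well at 270 m is 29.2 m upgradient of the peak.
√(4πDt) = 82.13 m, giving peak height M/(n_e·A·√(4πDt)) = 0.58/(0.39 × 33 × 82.13) = 0.0005487 kg/m³.
(x−vt)²/(4Dt) = (-29.2)²/(4 × 0.61 × 880) = 0.3971; exp(−0.3971) = 0.6723.
C = 0.0005487 × 0.6723 = 0.000369 kg/m³.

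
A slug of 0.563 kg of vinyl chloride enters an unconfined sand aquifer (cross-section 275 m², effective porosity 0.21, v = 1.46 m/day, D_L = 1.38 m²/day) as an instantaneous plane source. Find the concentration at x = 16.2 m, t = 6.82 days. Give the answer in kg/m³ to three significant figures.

0.000318 kg/m³

For an instantaneous plane source, C(x,t) = M/(n_e·A·√(4πDt)) · exp(−(x−vt)²/(4Dt)), with n_e·A the pore (flow) area.
Plume center vt = 1.46 × 6.82 = 9.9572 m, so the well at 16.2 m is 6.2428 m downgradient of the peak.
√(4πDt) = 10.88 m, giving peak height M/(n_e·A·√(4πDt)) = 0.563/(0.21 × 275 × 10.88) = 0.0008960 kg/m³.
(x−vt)²/(4Dt) = (6.2428)²/(4 × 1.38 × 6.82) = 1.035; exp(−1.035) = 0.3552.
C = 0.0008960 × 0.3552 = 0.000318 kg/m³.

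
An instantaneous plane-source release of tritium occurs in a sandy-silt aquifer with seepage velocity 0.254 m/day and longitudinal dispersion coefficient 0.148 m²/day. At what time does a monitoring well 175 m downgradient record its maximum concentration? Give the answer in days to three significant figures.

687 days

For the 1D instantaneous-source solution, setting ∂C/∂t = 0 at fixed x gives v²t² + 2Dt − x² = 0, so t = (√(D² + v²x²) − D)/v².
√(D² + v²x²) = √(0.148² + 0.254² × 175²) = 44.45; v² = 0.064516.
t = (44.45 − 0.148)/0.064516 = 687 days (vs. the pure-advection estimate x/v = 689 d).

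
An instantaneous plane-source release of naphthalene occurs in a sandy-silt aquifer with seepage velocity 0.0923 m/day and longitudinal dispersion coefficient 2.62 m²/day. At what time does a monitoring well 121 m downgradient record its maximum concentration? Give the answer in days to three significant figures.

For the 1D instantaneous-source solution, setting ∂C/∂t = 0 at fixed x gives v²t² + 2Dt − x² = 0, so t = (√(D² + v²x²) − D)/v².
√(D² + v²x²) = √(2.62² + 0.0923² × 121²) = 11.47; v² = 0.00851929.
t = (11.47 − 2.62)/0.00851929 = 1040 days (vs. the pure-advection estimate x/v = 1310 d).

1040 days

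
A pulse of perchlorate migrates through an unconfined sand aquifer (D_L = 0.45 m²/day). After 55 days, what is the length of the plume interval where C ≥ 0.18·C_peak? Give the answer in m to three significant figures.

26.1 m

The plume is Gaussian with σ = √(2Dt) = √(2 × 0.45 × 55) = 7.036 m.
C/C_peak = exp(−Δx²/(2σ²)) = 0.18 ⇒ Δx = σ·√(−2 ln 0.18) = 7.036 × 1.852 = 13.03 m.
Width = 2Δx = 26.1 m.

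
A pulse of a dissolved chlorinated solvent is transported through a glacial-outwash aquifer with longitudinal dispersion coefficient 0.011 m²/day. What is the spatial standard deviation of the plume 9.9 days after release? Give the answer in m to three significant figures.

0.467 m

Dispersive spreading gives a Gaussian with σ² = 2Dt; advection only shifts the center.
σ = √(2 × 0.011 × 9.9) = 0.467 m.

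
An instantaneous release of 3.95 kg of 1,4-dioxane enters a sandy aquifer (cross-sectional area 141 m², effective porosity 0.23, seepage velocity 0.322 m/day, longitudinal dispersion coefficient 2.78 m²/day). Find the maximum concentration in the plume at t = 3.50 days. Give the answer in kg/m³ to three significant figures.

The peak of an instantaneous 1D plume sits at x = vt; there the Gaussian factor is 1 and C_max = M/(n_e·A·√(4πDt)), where n_e·A is the pore area the mass is dissolved in.
√(4πDt) = √(4π × 2.78 × 3.50) = 11.06 m, so C_max = 3.95/(0.23 × 141 × 11.06) = 0.0110 kg/m³.

0.0110 kg/m³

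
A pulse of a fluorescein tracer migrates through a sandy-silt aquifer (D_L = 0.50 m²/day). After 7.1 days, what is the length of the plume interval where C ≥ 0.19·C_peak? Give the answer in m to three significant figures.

The plume is Gaussian with σ = √(2Dt) = √(2 × 0.50 × 7.1) = 2.665 m.
C/C_peak = exp(−Δx²/(2σ²)) = 0.19 ⇒ Δx = σ·√(−2 ln 0.19) = 2.665 × 1.822 = 4.856 m.
Width = 2Δx = 9.71 m.

9.71 m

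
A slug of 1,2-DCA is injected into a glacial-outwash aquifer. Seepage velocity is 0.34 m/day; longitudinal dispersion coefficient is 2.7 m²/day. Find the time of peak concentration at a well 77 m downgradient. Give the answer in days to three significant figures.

204 days

For the 1D instantaneous-source solution, setting ∂C/∂t = 0 at fixed x gives v²t² + 2Dt − x² = 0, so t = (√(D² + v²x²) − D)/v².
√(D² + v²x²) = √(2.7² + 0.34² × 77²) = 26.32; v² = 0.1156.
t = (26.32 − 2.7)/0.1156 = 204 days (vs. the pure-advection estimate x/v = 226 d).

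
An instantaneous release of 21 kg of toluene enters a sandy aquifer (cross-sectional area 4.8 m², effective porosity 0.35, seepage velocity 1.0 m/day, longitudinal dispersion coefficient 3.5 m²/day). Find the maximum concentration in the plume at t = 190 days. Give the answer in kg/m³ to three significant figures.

The peak of an instantaneous 1D plume sits at x = vt; there the Gaussian factor is 1 and C_max = M/(n_e·A·√(4πDt)), where n_e·A is the pore area the mass is dissolved in.
√(4πDt) = √(4π × 3.5 × 190) = 91.41 m, so C_max = 21/(0.35 × 4.8 × 91.41) = 0.137 kg/m³.

0.137 kg/m³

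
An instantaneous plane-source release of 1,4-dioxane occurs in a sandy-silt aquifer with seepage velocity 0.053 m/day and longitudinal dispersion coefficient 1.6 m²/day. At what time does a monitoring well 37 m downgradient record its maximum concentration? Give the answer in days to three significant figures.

331 days

For the 1D instantaneous-source solution, setting ∂C/∂t = 0 at fixed x gives v²t² + 2Dt − x² = 0, so t = (√(D² + v²x²) − D)/v².
√(D² + v²x²) = √(1.6² + 0.053² × 37²) = 2.531; v² = 0.002809.
t = (2.531 − 1.6)/0.002809 = 331 days (vs. the pure-advection estimate x/v = 698 d).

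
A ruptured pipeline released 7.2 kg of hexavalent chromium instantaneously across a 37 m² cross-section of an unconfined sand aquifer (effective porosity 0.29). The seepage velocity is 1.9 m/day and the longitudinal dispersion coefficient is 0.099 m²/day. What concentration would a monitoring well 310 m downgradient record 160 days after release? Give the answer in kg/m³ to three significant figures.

For an instantaneous plane source, C(x,t) = M/(n_e·A·√(4πDt)) · exp(−(x−vt)²/(4Dt)), with n_e·A the pore (flow) area.
Plume center vt = 1.9 × 160 = 304 m, so the well at 310 m is 6 m downgradient of the peak.
√(4πDt) = 14.11 m, giving peak height M/(n_e·A·√(4πDt)) = 7.2/(0.29 × 37 × 14.11) = 0.04756 kg/m³.
(x−vt)²/(4Dt) = (6)²/(4 × 0.099 × 160) = 0.5682; exp(−0.5682) = 0.5665.
C = 0.04756 × 0.5665 = 0.0269 kg/m³.

0.0269 kg/m³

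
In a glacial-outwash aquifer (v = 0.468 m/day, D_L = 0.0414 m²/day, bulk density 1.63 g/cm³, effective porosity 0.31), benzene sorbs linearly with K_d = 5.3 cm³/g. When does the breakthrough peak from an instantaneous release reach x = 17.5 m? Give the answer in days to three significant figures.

Retardation factor R = 1 + ρ_b·K_d/n = 1 + 1.63 × 5.3/0.31 = 28.87.
Sorption retards both mechanisms: v_R = v/R = 0.01621 m/day, D_R = D/R = 0.001434 m²/day.
Peak time from v_R²t² + 2D_R t − x² = 0: t = (√(D_R² + v_R²x²) − D_R)/v_R².
√(D_R² + v_R²x²) = √(0.001434² + 0.01621² × 17.5²) = 0.2837; v_R² = 0.0002628.
t = (0.2837 − 0.001434)/0.0002628 = 1070 days.

1070 days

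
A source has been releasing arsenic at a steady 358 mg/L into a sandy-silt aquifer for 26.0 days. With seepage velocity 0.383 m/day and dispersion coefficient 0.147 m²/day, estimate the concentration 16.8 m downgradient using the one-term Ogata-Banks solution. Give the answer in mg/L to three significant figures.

2.39 mg/L

For a continuous step input, C/C₀ ≈ ½·erfc((x−vt)/(2√(Dt))).
vt = 0.383 × 26.0 = 9.958 m and 2√(Dt) = 2√(0.147 × 26.0) = 3.910 m.
Argument (x−vt)/(2√(Dt)) = (16.8 − 9.958)/3.910 = 1.750; ½·erfc(1.750) = 0.006664.
C = 358 × 0.006664 = 2.39 mg/L.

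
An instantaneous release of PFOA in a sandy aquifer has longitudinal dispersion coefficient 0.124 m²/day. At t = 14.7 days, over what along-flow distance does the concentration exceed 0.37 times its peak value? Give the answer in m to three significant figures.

The plume is Gaussian with σ = √(2Dt) = √(2 × 0.124 × 14.7) = 1.909 m.
C/C_peak = exp(−Δx²/(2σ²)) = 0.37 ⇒ Δx = σ·√(−2 ln 0.37) = 1.909 × 1.410 = 2.692 m.
Width = 2Δx = 5.38 m.

5.38 m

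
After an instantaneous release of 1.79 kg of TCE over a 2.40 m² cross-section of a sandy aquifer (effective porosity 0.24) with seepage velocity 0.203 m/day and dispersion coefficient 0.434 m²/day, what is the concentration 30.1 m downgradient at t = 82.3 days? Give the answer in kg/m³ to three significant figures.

0.0418 kg/m³

For an instantaneous plane source, C(x,t) = M/(n_e·A·√(4πDt)) · exp(−(x−vt)²/(4Dt)), with n_e·A the pore (flow) area.
Plume center vt = 0.203 × 82.3 = 16.7069 m, so the well at 30.1 m is 13.3931 m downgradient of the peak.
√(4πDt) = 21.19 m, giving peak height M/(n_e·A·√(4πDt)) = 1.79/(0.24 × 2.40 × 21.19) = 0.1467 kg/m³.
(x−vt)²/(4Dt) = (13.3931)²/(4 × 0.434 × 82.3) = 1.255; exp(−1.255) = 0.2851.
C = 0.1467 × 0.2851 = 0.0418 kg/m³.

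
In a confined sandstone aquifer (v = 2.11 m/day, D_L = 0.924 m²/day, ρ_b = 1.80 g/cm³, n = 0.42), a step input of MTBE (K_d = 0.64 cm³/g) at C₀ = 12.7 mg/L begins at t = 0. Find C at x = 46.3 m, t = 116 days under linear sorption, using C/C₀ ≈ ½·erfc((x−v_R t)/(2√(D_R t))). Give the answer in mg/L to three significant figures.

Retardation factor R = 1 + ρ_b·K_d/n = 1 + 1.80 × 0.64/0.42 = 3.743.
Sorption retards both mechanisms: v_R = v/R = 0.5637 m/day, D_R = D/R = 0.2469 m²/day.
v_R·t = 0.5637 × 116 = 65.3892 m; 2√(D_R t) = 10.70 m; argument = (46.3 − 65.3892)/10.70 = -1.784.
C = C₀ × ½·erfc(-1.784) = 12.7 × 0.9942 = 12.6 mg/L.

12.6 mg/L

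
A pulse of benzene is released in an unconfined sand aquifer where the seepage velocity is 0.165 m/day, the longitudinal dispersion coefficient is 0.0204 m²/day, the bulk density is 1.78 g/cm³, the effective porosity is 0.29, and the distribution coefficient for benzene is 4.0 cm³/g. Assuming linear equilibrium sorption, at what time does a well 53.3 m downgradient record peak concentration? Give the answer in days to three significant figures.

Retardation factor R = 1 + ρ_b·K_d/n = 1 + 1.78 × 4.0/0.29 = 25.55.
Sorption retards both mechanisms: v_R = v/R = 0.006458 m/day, D_R = D/R = 0.0007984 m²/day.
Peak time from v_R²t² + 2D_R t − x² = 0: t = (√(D_R² + v_R²x²) − D_R)/v_R².
√(D_R² + v_R²x²) = √(0.0007984² + 0.006458² × 53.3²) = 0.3442; v_R² = 4.171e-05.
t = (0.3442 − 0.0007984)/4.171e-05 = 8230 days.

8230 days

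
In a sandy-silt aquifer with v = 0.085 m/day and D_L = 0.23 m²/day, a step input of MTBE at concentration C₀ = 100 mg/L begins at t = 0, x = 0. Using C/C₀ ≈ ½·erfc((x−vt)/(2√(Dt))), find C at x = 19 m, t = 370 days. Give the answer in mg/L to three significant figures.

For a continuous step input, C/C₀ ≈ ½·erfc((x−vt)/(2√(Dt))).
vt = 0.085 × 370 = 31.45 m and 2√(Dt) = 2√(0.23 × 370) = 18.45 m.
Argument (x−vt)/(2√(Dt)) = (19 − 31.45)/18.45 = -0.6748; ½·erfc(-0.6748) = 0.8300.
C = 100 × 0.8300 = 83.0 mg/L.

83.0 mg/L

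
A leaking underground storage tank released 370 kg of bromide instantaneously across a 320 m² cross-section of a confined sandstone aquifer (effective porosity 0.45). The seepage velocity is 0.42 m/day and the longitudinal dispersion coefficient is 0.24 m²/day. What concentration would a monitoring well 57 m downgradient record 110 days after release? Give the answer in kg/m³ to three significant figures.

For an instantaneous plane source, C(x,t) = M/(n_e·A·√(4πDt)) · exp(−(x−vt)²/(4Dt)), with n_e·A the pore (flow) area.
Plume center vt = 0.42 × 110 = 46.2 m, so the well at 57 m is 10.8 m downgradient of the peak.
√(4πDt) = 18.21 m, giving peak height M/(n_e·A·√(4πDt)) = 370/(0.45 × 320 × 18.21) = 0.1411 kg/m³.
(x−vt)²/(4Dt) = (10.8)²/(4 × 0.24 × 110) = 1.105; exp(−1.105) = 0.3312.
C = 0.1411 × 0.3312 = 0.0467 kg/m³.

0.0467 kg/m³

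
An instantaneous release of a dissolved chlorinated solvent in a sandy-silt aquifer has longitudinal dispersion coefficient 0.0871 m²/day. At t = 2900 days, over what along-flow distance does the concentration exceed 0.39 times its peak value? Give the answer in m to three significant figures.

61.7 m

The plume is Gaussian with σ = √(2Dt) = √(2 × 0.0871 × 2900) = 22.48 m.
C/C_peak = exp(−Δx²/(2σ²)) = 0.39 ⇒ Δx = σ·√(−2 ln 0.39) = 22.48 × 1.372 = 30.84 m.
Width = 2Δx = 61.7 m.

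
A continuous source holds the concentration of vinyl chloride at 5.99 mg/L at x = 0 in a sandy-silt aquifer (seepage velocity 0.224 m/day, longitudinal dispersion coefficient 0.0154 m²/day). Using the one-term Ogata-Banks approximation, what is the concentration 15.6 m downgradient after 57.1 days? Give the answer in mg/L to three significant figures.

For a continuous step input, C/C₀ ≈ ½·erfc((x−vt)/(2√(Dt))).
vt = 0.224 × 57.1 = 12.7904 m and 2√(Dt) = 2√(0.0154 × 57.1) = 1.875 m.
Argument (x−vt)/(2√(Dt)) = (15.6 − 12.7904)/1.875 = 1.498; ½·erfc(1.498) = 0.01707.
C = 5.99 × 0.01707 = 0.102 mg/L.

0.102 mg/L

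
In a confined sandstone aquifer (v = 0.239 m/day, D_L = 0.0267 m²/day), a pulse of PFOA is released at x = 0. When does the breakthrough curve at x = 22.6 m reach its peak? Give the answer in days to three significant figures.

94.1 days

For the 1D instantaneous-source solution, setting ∂C/∂t = 0 at fixed x gives v²t² + 2Dt − x² = 0, so t = (√(D² + v²x²) − D)/v².
√(D² + v²x²) = √(0.0267² + 0.239² × 22.6²) = 5.401; v² = 0.057121.
t = (5.401 − 0.0267)/0.057121 = 94.1 days (vs. the pure-advection estimate x/v = 94.6 d).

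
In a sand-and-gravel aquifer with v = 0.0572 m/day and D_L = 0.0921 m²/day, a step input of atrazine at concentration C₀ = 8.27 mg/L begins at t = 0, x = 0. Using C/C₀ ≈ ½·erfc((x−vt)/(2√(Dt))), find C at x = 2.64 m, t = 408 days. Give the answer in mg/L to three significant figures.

8.20 mg/L

For a continuous step input, C/C₀ ≈ ½·erfc((x−vt)/(2√(Dt))).
vt = 0.0572 × 408 = 23.3376 m and 2√(Dt) = 2√(0.0921 × 408) = 12.26 m.
Argument (x−vt)/(2√(Dt)) = (2.64 − 23.3376)/12.26 = -1.688; ½·erfc(-1.688) = 0.9915.
C = 8.27 × 0.9915 = 8.20 mg/L.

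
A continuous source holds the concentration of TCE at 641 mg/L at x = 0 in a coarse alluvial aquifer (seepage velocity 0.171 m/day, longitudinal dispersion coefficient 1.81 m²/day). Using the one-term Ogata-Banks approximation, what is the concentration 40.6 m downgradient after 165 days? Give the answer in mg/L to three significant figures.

196 mg/L

For a continuous step input, C/C₀ ≈ ½·erfc((x−vt)/(2√(Dt))).
vt = 0.171 × 165 = 28.215 m and 2√(Dt) = 2√(1.81 × 165) = 34.56 m.
Argument (x−vt)/(2√(Dt)) = (40.6 − 28.215)/34.56 = 0.3584; ½·erfc(0.3584) = 0.3061.
C = 641 × 0.3061 = 196 mg/L.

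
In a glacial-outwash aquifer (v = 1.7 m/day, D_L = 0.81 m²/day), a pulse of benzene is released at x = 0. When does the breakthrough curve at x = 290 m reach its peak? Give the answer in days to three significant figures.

170 days

For the 1D instantaneous-source solution, setting ∂C/∂t = 0 at fixed x gives v²t² + 2Dt − x² = 0, so t = (√(D² + v²x²) − D)/v².
√(D² + v²x²) = √(0.81² + 1.7² × 290²) = 493.0; v² = 2.89.
t = (493.0 − 0.81)/2.89 = 170 days (vs. the pure-advection estimate x/v = 171 d).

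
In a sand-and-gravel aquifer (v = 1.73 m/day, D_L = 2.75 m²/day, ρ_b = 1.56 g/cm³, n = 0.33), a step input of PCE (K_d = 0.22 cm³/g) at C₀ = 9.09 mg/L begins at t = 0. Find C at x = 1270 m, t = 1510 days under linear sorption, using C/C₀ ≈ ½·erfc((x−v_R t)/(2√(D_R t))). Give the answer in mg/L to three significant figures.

5.14 mg/L

Retardation factor R = 1 + ρ_b·K_d/n = 1 + 1.56 × 0.22/0.33 = 2.040.
Sorption retards both mechanisms: v_R = v/R = 0.8480 m/day, D_R = D/R = 1.348 m²/day.
v_R·t = 0.8480 × 1510 = 1280.48 m; 2√(D_R t) = 90.23 m; argument = (1270 − 1280.48)/90.23 = -0.1161.
C = C₀ × ½·erfc(-0.1161) = 9.09 × 0.5652 = 5.14 mg/L.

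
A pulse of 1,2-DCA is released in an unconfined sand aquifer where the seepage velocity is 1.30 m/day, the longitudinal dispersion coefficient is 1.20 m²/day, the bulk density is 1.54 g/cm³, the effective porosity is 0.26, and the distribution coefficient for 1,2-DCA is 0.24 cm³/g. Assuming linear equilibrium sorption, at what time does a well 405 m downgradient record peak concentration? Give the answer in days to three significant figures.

Retardation factor R = 1 + ρ_b·K_d/n = 1 + 1.54 × 0.24/0.26 = 2.422.
Sorption retards both mechanisms: v_R = v/R = 0.5367 m/day, D_R = D/R = 0.4955 m²/day.
Peak time from v_R²t² + 2D_R t − x² = 0: t = (√(D_R² + v_R²x²) − D_R)/v_R².
√(D_R² + v_R²x²) = √(0.4955² + 0.5367² × 405²) = 217.4; v_R² = 0.2880.
t = (217.4 − 0.4955)/0.2880 = 753 days.

753 days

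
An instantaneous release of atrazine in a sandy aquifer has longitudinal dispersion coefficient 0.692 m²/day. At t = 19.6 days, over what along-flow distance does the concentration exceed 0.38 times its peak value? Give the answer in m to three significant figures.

The plume is Gaussian with σ = √(2Dt) = √(2 × 0.692 × 19.6) = 5.208 m.
C/C_peak = exp(−Δx²/(2σ²)) = 0.38 ⇒ Δx = σ·√(−2 ln 0.38) = 5.208 × 1.391 = 7.244 m.
Width = 2Δx = 14.5 m.

14.5 m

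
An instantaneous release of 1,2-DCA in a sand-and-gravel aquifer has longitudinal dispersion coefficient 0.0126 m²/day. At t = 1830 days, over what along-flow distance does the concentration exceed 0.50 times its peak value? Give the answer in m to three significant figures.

16.0 m

The plume is Gaussian with σ = √(2Dt) = √(2 × 0.0126 × 1830) = 6.791 m.
C/C_peak = exp(−Δx²/(2σ²)) = 0.50 ⇒ Δx = σ·√(−2 ln 0.50) = 6.791 × 1.177 = 7.993 m.
Width = 2Δx = 16.0 m.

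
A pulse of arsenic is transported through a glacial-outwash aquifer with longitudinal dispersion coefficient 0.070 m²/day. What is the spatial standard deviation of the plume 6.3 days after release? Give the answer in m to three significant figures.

Dispersive spreading gives a Gaussian with σ² = 2Dt; advection only shifts the center.
σ = √(2 × 0.070 × 6.3) = 0.939 m.

0.939 m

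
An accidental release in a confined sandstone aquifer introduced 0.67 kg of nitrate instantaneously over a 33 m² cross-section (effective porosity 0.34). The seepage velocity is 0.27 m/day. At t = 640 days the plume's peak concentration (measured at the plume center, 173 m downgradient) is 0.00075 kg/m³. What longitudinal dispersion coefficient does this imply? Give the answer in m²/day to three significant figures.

0.788 m²/day

At the plume center C_max = M/(n_e·A·√(4πDt)), so D = M²/(4πt·(n_e·A·C_max)²).
n_e·A·C_max = 0.34 × 33 × 0.00075 = 0.008415 kg/m.
D = 0.67²/(4π × 640 × 0.008415²) = 0.788 m²/day.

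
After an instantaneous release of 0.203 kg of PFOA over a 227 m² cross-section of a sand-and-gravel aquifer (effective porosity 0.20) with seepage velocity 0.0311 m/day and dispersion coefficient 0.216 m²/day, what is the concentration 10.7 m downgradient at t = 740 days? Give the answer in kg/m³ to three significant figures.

7.87e-05 kg/m³

For an instantaneous plane source, C(x,t) = M/(n_e·A·√(4πDt)) · exp(−(x−vt)²/(4Dt)), with n_e·A the pore (flow) area.
Plume center vt = 0.0311 × 740 = 23.014 m, so the well at 10.7 m is 12.314 m upgradient of the peak.
√(4πDt) = 44.82 m, giving peak height M/(n_e·A·√(4πDt)) = 0.203/(0.20 × 227 × 44.82) = 9.976e-05 kg/m³.
(x−vt)²/(4Dt) = (-12.314)²/(4 × 0.216 × 740) = 0.2372; exp(−0.2372) = 0.7888.
C = 9.976e-05 × 0.7888 = 7.87e-05 kg/m³.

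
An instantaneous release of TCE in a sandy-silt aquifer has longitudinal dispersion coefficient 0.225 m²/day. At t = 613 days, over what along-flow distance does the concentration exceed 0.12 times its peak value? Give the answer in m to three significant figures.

68.4 m

The plume is Gaussian with σ = √(2Dt) = √(2 × 0.225 × 613) = 16.61 m.
C/C_peak = exp(−Δx²/(2σ²)) = 0.12 ⇒ Δx = σ·√(−2 ln 0.12) = 16.61 × 2.059 = 34.20 m.
Width = 2Δx = 68.4 m.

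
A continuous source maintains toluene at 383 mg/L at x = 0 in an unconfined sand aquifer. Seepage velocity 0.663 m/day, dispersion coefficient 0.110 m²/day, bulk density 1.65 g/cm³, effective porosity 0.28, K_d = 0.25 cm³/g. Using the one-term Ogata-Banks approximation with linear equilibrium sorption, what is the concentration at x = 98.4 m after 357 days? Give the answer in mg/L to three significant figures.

121 mg/L

Retardation factor R = 1 + ρ_b·K_d/n = 1 + 1.65 × 0.25/0.28 = 2.473.
Sorption retards both mechanisms: v_R = v/R = 0.2681 m/day, D_R = D/R = 0.04448 m²/day.
v_R·t = 0.2681 × 357 = 95.7117 m; 2√(D_R t) = 7.970 m; argument = (98.4 − 95.7117)/7.970 = 0.3373.
C = C₀ × ½·erfc(0.3373) = 383 × 0.3167 = 121 mg/L.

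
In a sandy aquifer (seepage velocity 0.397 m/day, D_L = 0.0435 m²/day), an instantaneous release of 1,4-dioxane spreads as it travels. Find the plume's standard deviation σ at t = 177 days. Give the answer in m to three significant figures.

Dispersive spreading gives a Gaussian with σ² = 2Dt; advection only shifts the center.
σ = √(2 × 0.0435 × 177) = 3.92 m.

3.92 m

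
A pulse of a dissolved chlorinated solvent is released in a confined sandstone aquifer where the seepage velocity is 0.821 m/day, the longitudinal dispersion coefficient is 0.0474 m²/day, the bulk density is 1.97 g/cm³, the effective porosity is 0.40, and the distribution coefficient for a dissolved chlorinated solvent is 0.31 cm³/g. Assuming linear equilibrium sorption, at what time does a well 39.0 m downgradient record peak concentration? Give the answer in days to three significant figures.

Retardation factor R = 1 + ρ_b·K_d/n = 1 + 1.97 × 0.31/0.40 = 2.527.
Sorption retards both mechanisms: v_R = v/R = 0.3249 m/day, D_R = D/R = 0.01876 m²/day.
Peak time from v_R²t² + 2D_R t − x² = 0: t = (√(D_R² + v_R²x²) − D_R)/v_R².
√(D_R² + v_R²x²) = √(0.01876² + 0.3249² × 39.0²) = 12.67; v_R² = 0.1056.
t = (12.67 − 0.01876)/0.1056 = 120 days.

120 days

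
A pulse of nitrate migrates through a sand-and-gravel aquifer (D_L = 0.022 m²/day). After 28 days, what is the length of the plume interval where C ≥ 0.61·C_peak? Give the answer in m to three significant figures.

2.21 m

The plume is Gaussian with σ = √(2Dt) = √(2 × 0.022 × 28) = 1.110 m.
C/C_peak = exp(−Δx²/(2σ²)) = 0.61 ⇒ Δx = σ·√(−2 ln 0.61) = 1.110 × 0.9943 = 1.104 m.
Width = 2Δx = 2.21 m.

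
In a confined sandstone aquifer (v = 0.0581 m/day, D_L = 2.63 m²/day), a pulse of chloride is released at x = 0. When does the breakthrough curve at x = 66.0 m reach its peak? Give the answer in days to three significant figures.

For the 1D instantaneous-source solution, setting ∂C/∂t = 0 at fixed x gives v²t² + 2Dt − x² = 0, so t = (√(D² + v²x²) − D)/v².
√(D² + v²x²) = √(2.63² + 0.0581² × 66.0²) = 4.650; v² = 0.00337561.
t = (4.650 − 2.63)/0.00337561 = 598 days (vs. the pure-advection estimate x/v = 1140 d).

598 days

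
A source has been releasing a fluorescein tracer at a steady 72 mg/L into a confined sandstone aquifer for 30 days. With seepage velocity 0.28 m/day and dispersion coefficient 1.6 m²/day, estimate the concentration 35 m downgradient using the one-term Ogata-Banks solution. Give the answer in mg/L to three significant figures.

0.239 mg/L

For a continuous step input, C/C₀ ≈ ½·erfc((x−vt)/(2√(Dt))).
vt = 0.28 × 30 = 8.4 m and 2√(Dt) = 2√(1.6 × 30) = 13.86 m.
Argument (x−vt)/(2√(Dt)) = (35 − 8.4)/13.86 = 1.919; ½·erfc(1.919) = 0.003325.
C = 72 × 0.003325 = 0.239 mg/L.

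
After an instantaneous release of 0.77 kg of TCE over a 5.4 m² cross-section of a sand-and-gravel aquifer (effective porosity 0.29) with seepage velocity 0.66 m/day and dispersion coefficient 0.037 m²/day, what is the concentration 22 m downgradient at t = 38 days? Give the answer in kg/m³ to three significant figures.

0.0217 kg/m³

For an instantaneous plane source, C(x,t) = M/(n_e·A·√(4πDt)) · exp(−(x−vt)²/(4Dt)), with n_e·A the pore (flow) area.
Plume center vt = 0.66 × 38 = 25.08 m, so the well at 22 m is 3.08 m upgradient of the peak.
√(4πDt) = 4.203 m, giving peak height M/(n_e·A·√(4πDt)) = 0.77/(0.29 × 5.4 × 4.203) = 0.1170 kg/m³.
(x−vt)²/(4Dt) = (-3.08)²/(4 × 0.037 × 38) = 1.687; exp(−1.687) = 0.1851.
C = 0.1170 × 0.1851 = 0.0217 kg/m³.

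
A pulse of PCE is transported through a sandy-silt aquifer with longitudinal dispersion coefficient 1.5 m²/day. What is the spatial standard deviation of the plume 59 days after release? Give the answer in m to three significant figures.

13.3 m

Dispersive spreading gives a Gaussian with σ² = 2Dt; advection only shifts the center.
σ = √(2 × 1.5 × 59) = 13.3 m.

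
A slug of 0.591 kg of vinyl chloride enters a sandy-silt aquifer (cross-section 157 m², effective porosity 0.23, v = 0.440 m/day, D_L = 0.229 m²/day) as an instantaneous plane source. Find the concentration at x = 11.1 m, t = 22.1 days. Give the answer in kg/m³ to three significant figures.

0.00187 kg/m³

For an instantaneous plane source, C(x,t) = M/(n_e·A·√(4πDt)) · exp(−(x−vt)²/(4Dt)), with n_e·A the pore (flow) area.
Plume center vt = 0.440 × 22.1 = 9.724 m, so the well at 11.1 m is 1.376 m downgradient of the peak.
√(4πDt) = 7.975 m, giving peak height M/(n_e·A·√(4πDt)) = 0.591/(0.23 × 157 × 7.975) = 0.002052 kg/m³.
(x−vt)²/(4Dt) = (1.376)²/(4 × 0.229 × 22.1) = 0.09353; exp(−0.09353) = 0.9107.
C = 0.002052 × 0.9107 = 0.00187 kg/m³.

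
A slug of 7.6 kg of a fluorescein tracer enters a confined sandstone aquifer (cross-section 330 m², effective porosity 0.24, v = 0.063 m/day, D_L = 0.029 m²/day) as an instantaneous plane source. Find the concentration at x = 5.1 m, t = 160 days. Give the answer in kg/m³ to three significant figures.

0.00330 kg/m³

For an instantaneous plane source, C(x,t) = M/(n_e·A·√(4πDt)) · exp(−(x−vt)²/(4Dt)), with n_e·A the pore (flow) area.
Plume center vt = 0.063 × 160 = 10.08 m, so the well at 5.1 m is 4.98 m upgradient of the peak.
√(4πDt) = 7.636 m, giving peak height M/(n_e·A·√(4πDt)) = 7.6/(0.24 × 330 × 7.636) = 0.01257 kg/m³.
(x−vt)²/(4Dt) = (-4.98)²/(4 × 0.029 × 160) = 1.336; exp(−1.336) = 0.2629.
C = 0.01257 × 0.2629 = 0.00330 kg/m³.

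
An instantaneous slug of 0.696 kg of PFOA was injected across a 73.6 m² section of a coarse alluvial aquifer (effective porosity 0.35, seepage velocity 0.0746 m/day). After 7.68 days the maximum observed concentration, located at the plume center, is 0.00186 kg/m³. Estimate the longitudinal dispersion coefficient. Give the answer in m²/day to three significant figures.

At the plume center C_max = M/(n_e·A·√(4πDt)), so D = M²/(4πt·(n_e·A·C_max)²).
n_e·A·C_max = 0.35 × 73.6 × 0.00186 = 0.04791 kg/m.
D = 0.696²/(4π × 7.68 × 0.04791²) = 2.19 m²/day.

2.19 m²/day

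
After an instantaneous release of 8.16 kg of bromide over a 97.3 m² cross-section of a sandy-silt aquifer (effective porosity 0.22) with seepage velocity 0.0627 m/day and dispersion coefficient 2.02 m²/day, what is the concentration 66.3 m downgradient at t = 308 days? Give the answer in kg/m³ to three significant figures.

0.00178 kg/m³

For an instantaneous plane source, C(x,t) = M/(n_e·A·√(4πDt)) · exp(−(x−vt)²/(4Dt)), with n_e·A the pore (flow) area.
Plume center vt = 0.0627 × 308 = 19.3116 m, so the well at 66.3 m is 46.9884 m downgradient of the peak.
√(4πDt) = 88.42 m, giving peak height M/(n_e·A·√(4πDt)) = 8.16/(0.22 × 97.3 × 88.42) = 0.004311 kg/m³.
(x−vt)²/(4Dt) = (46.9884)²/(4 × 2.02 × 308) = 0.8872; exp(−0.8872) = 0.4118.
C = 0.004311 × 0.4118 = 0.00178 kg/m³.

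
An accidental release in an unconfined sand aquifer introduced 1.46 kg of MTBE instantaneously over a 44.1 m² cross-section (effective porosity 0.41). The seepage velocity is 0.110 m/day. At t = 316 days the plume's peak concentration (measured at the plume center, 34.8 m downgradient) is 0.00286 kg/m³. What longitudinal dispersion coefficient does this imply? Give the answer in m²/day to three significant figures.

At the plume center C_max = M/(n_e·A·√(4πDt)), so D = M²/(4πt·(n_e·A·C_max)²).
n_e·A·C_max = 0.41 × 44.1 × 0.00286 = 0.05171 kg/m.
D = 1.46²/(4π × 316 × 0.05171²) = 0.201 m²/day.

0.201 m²/day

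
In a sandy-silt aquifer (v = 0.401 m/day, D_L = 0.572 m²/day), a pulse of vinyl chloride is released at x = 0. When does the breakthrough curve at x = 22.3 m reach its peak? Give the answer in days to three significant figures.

52.2 days

For the 1D instantaneous-source solution, setting ∂C/∂t = 0 at fixed x gives v²t² + 2Dt − x² = 0, so t = (√(D² + v²x²) − D)/v².
√(D² + v²x²) = √(0.572² + 0.401² × 22.3²) = 8.961; v² = 0.160801.
t = (8.961 − 0.572)/0.160801 = 52.2 days (vs. the pure-advection estimate x/v = 55.6 d).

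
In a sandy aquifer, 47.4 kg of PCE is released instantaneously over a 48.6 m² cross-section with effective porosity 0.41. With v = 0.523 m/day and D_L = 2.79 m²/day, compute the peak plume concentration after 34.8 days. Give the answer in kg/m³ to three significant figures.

The peak of an instantaneous 1D plume sits at x = vt; there the Gaussian factor is 1 and C_max = M/(n_e·A·√(4πDt)), where n_e·A is the pore area the mass is dissolved in.
√(4πDt) = √(4π × 2.79 × 34.8) = 34.93 m, so C_max = 47.4/(0.41 × 48.6 × 34.93) = 0.0681 kg/m³.

0.0681 kg/m³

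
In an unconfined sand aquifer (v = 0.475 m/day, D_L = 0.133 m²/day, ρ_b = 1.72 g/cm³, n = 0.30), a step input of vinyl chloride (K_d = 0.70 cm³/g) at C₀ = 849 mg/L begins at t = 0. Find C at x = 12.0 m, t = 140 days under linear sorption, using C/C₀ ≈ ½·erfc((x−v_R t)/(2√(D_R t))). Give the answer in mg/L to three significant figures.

Retardation factor R = 1 + ρ_b·K_d/n = 1 + 1.72 × 0.70/0.30 = 5.013.
Sorption retards both mechanisms: v_R = v/R = 0.09475 m/day, D_R = D/R = 0.02653 m²/day.
v_R·t = 0.09475 × 140 = 13.265 m; 2√(D_R t) = 3.854 m; argument = (12.0 − 13.265)/3.854 = -0.3282.
C = C₀ × ½·erfc(-0.3282) = 849 × 0.6787 = 576 mg/L.

576 mg/L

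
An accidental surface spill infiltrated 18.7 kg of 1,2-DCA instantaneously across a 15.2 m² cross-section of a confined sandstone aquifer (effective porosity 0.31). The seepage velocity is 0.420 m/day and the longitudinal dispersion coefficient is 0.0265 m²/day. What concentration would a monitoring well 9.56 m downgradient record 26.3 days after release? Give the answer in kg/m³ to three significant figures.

0.607 kg/m³

For an instantaneous plane source, C(x,t) = M/(n_e·A·√(4πDt)) · exp(−(x−vt)²/(4Dt)), with n_e·A the pore (flow) area.
Plume center vt = 0.420 × 26.3 = 11.046 m, so the well at 9.56 m is 1.486 m upgradient of the peak.
√(4πDt) = 2.959 m, giving peak height M/(n_e·A·√(4πDt)) = 18.7/(0.31 × 15.2 × 2.959) = 1.341 kg/m³.
(x−vt)²/(4Dt) = (-1.486)²/(4 × 0.0265 × 26.3) = 0.7921; exp(−0.7921) = 0.4529.
C = 1.341 × 0.4529 = 0.607 kg/m³.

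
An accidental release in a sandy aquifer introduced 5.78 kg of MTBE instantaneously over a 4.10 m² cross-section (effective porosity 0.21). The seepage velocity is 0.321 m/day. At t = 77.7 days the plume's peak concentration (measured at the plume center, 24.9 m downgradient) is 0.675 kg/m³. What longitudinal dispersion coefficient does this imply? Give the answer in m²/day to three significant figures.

0.101 m²/day

At the plume center C_max = M/(n_e·A·√(4πDt)), so D = M²/(4πt·(n_e·A·C_max)²).
n_e·A·C_max = 0.21 × 4.10 × 0.675 = 0.5812 kg/m.
D = 5.78²/(4π × 77.7 × 0.5812²) = 0.101 m²/day.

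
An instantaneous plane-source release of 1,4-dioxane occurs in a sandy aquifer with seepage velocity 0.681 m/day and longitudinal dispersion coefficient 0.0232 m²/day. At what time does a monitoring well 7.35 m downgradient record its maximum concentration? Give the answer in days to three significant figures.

10.7 days

For the 1D instantaneous-source solution, setting ∂C/∂t = 0 at fixed x gives v²t² + 2Dt − x² = 0, so t = (√(D² + v²x²) − D)/v².
√(D² + v²x²) = √(0.0232² + 0.681² × 7.35²) = 5.005; v² = 0.463761.
t = (5.005 − 0.0232)/0.463761 = 10.7 days (vs. the pure-advection estimate x/v = 10.8 d).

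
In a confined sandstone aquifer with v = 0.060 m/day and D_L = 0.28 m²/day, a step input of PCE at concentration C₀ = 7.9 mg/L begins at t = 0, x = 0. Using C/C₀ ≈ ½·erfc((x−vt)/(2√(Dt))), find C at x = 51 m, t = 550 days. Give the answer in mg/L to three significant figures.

1.20 mg/L

For a continuous step input, C/C₀ ≈ ½·erfc((x−vt)/(2√(Dt))).
vt = 0.060 × 550 = 33 m and 2√(Dt) = 2√(0.28 × 550) = 24.82 m.
Argument (x−vt)/(2√(Dt)) = (51 − 33)/24.82 = 0.7252; ½·erfc(0.7252) = 0.1525.
C = 7.9 × 0.1525 = 1.20 mg/L.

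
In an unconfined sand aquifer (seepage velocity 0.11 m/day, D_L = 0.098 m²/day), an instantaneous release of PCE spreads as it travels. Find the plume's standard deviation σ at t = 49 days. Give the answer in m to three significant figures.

3.10 m

Dispersive spreading gives a Gaussian with σ² = 2Dt; advection only shifts the center.
σ = √(2 × 0.098 × 49) = 3.10 m.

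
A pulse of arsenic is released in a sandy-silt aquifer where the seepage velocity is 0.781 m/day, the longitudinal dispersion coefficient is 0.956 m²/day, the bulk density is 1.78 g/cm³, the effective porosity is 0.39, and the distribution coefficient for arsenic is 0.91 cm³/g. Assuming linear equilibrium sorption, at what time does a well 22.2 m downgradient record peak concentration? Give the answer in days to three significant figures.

Retardation factor R = 1 + ρ_b·K_d/n = 1 + 1.78 × 0.91/0.39 = 5.153.
Sorption retards both mechanisms: v_R = v/R = 0.1516 m/day, D_R = D/R = 0.1855 m²/day.
Peak time from v_R²t² + 2D_R t − x² = 0: t = (√(D_R² + v_R²x²) − D_R)/v_R².
√(D_R² + v_R²x²) = √(0.1855² + 0.1516² × 22.2²) = 3.371; v_R² = 0.02298.
t = (3.371 − 0.1855)/0.02298 = 139 days.

139 days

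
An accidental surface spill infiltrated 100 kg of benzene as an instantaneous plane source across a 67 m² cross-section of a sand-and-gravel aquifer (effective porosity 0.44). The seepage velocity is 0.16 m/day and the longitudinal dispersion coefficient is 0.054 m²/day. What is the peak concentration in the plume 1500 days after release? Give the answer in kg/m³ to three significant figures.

The peak of an instantaneous 1D plume sits at x = vt; there the Gaussian factor is 1 and C_max = M/(n_e·A·√(4πDt)), where n_e·A is the pore area the mass is dissolved in.
√(4πDt) = √(4π × 0.054 × 1500) = 31.90 m, so C_max = 100/(0.44 × 67 × 31.90) = 0.106 kg/m³.

0.106 kg/m³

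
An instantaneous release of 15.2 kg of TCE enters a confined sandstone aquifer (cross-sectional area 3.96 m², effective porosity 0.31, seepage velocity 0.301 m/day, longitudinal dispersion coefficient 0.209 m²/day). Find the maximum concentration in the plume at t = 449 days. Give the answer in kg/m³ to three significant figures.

The peak of an instantaneous 1D plume sits at x = vt; there the Gaussian factor is 1 and C_max = M/(n_e·A·√(4πDt)), where n_e·A is the pore area the mass is dissolved in.
√(4πDt) = √(4π × 0.209 × 449) = 34.34 m, so C_max = 15.2/(0.31 × 3.96 × 34.34) = 0.361 kg/m³.

0.361 kg/m³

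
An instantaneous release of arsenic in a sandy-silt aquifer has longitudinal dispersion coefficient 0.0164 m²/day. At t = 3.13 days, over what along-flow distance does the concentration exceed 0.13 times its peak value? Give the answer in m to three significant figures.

1.29 m

The plume is Gaussian with σ = √(2Dt) = √(2 × 0.0164 × 3.13) = 0.3204 m.
C/C_peak = exp(−Δx²/(2σ²)) = 0.13 ⇒ Δx = σ·√(−2 ln 0.13) = 0.3204 × 2.020 = 0.6472 m.
Width = 2Δx = 1.29 m.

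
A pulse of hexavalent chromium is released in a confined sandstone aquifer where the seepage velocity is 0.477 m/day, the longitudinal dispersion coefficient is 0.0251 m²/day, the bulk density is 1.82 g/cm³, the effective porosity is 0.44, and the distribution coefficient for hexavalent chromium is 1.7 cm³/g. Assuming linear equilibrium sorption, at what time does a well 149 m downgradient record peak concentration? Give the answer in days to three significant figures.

2510 days

Retardation factor R = 1 + ρ_b·K_d/n = 1 + 1.82 × 1.7/0.44 = 8.032.
Sorption retards both mechanisms: v_R = v/R = 0.05939 m/day, D_R = D/R = 0.003125 m²/day.
Peak time from v_R²t² + 2D_R t − x² = 0: t = (√(D_R² + v_R²x²) − D_R)/v_R².
√(D_R² + v_R²x²) = √(0.003125² + 0.05939² × 149²) = 8.849; v_R² = 0.003527.
t = (8.849 − 0.003125)/0.003527 = 2510 days.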